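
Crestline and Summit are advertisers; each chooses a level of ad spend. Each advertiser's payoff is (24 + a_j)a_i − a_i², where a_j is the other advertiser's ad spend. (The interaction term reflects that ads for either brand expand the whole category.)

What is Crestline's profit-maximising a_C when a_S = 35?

Crestline's payoff is (24 + a_S)a_C − a_C².
∂π/∂a_C = 24 + a_S − 2a_C = 0, so a_C = 12 + 0.5a_S.
At a_S = 35: a_C = 12 + 0.5·35 = 29.5.

29.5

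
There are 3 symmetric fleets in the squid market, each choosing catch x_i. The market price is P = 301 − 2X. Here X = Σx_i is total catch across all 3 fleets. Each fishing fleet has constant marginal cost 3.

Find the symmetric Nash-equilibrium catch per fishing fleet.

A representative fishing fleet's profit is π_i = x_i(301 − 2X) − 3x_i, with X = x_i + Σ_{j≠i} x_j.
First-order condition: 298 − 4x_i − 2Σ_{j≠i} x_j = 0.
In a symmetric equilibrium every fishing fleet chooses the same x, so Σ_{j≠i} x_j = 2x. The condition becomes 298 − 8x = 0, giving x = 298/8 = 37.25.

37.25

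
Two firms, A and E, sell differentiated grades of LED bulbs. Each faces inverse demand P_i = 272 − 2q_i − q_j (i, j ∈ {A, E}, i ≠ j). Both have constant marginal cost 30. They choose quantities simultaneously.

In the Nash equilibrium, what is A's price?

126.8

Firm A's profit: π = q_A(272 − 2q_A − q_E) − 30q_A.
∂π/∂q_A = 242 − 4q_A − q_E = 0 ⇒ q_A = 60.5 − 0.25q_E.
By symmetry q_E = q_A; substituting into the reaction function, 1.25q_A = 60.5 and q_A = 48.4.
P_A = 272 − 2·48.4 − 48.4 = 126.8.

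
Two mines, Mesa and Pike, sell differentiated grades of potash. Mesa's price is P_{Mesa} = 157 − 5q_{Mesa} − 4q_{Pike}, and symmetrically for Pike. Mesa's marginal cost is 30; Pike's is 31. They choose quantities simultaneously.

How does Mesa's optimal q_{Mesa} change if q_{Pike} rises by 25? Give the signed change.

-10

Mine Mesa's profit: π = q_{Mesa}(157 − 5q_{Mesa} − 4q_{Pike}) − 30q_{Mesa}.
∂π/∂q_{Mesa} = 127 − 10q_{Mesa} − 4q_{Pike} = 0 ⇒ q_{Mesa} = 12.7 − 0.4q_{Pike}.
The reaction-function slope is −0.4, so a 25-unit rise in q_{Pike} moves q_{Mesa} by −0.4 × 25 = −10. Mesa's best response falls — the actions are strategic substitutes.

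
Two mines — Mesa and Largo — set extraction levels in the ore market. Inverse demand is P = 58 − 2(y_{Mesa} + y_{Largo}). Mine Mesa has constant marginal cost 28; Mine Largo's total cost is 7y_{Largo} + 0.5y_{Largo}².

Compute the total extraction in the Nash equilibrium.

12

Mine Mesa's profit: π = y_{Mesa}(58 − 2(y_{Mesa} + y_{Largo})) − 28y_{Mesa}.
∂π/∂y_{Mesa} = 30 − 4y_{Mesa} − 2y_{Largo} = 0, so y_{Mesa} = 7.5 − 0.5y_{Largo}.
For Largo: ∂π/∂y_{Largo} = 51 − 5y_{Largo} − 2y_{Mesa} = 0 ⇒ y_{Largo} = 10.2 − 0.4y_{Mesa}.
Substituting the second reaction function into the first: y_{Mesa} = 7.5 − 0.5(10.2 − 0.4y_{Mesa}), which gives 0.8y_{Mesa} = 2.4 ⇒ y_{Mesa} = 3.
Then y_{Largo} = 10.2 − 0.4·3 = 9.
Total extraction: 3 + 9 = 12.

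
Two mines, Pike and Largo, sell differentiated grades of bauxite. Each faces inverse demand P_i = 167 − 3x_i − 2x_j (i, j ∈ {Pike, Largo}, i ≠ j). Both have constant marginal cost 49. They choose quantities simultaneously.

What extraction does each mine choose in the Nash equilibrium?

14.75

Mine Pike's profit: π = x_{Pike}(167 − 3x_{Pike} − 2x_{Largo}) − 49x_{Pike}.
∂π/∂x_{Pike} = 118 − 6x_{Pike} − 2x_{Largo} = 0 ⇒ x_{Pike} = 59/3 − (1/3)x_{Largo}.
The game is symmetric, so in equilibrium x_{Largo} = x_{Pike}: the reaction function gives (4/3)x_{Pike} = 59/3, hence x_{Pike} = 14.75.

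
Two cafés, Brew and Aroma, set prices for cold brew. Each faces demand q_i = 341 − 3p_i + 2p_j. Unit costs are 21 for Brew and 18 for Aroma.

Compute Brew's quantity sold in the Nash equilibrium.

Brew's profit: π = (p_{Brew} − 21)(341 − 3p_{Brew} + 2p_{Aroma}).
∂π/∂p_{Brew} = 404 − 6p_{Brew} + 2p_{Aroma} = 0 ⇒ p_{Brew} = 202/3 + (1/3)p_{Aroma}.
Similarly p_{Aroma} = 395/6 + (1/3)p_{Brew}.
Substituting the second reaction function into the first: p_{Brew} = 202/3 + (1/3)(395/6 + (1/3)p_{Brew}), which gives (8/9)p_{Brew} = 1607/18 ⇒ p_{Brew} = 100.4375.
Then p_{Aroma} = 395/6 + (1/3)·100.4375 = 99.3125.
q_{Brew} = 341 − 3·100.4375 + 2·99.3125 = 238.3125.

238.3125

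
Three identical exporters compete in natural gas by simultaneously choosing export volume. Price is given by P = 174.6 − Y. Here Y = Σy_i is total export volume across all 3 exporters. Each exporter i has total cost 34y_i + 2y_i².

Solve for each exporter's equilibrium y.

A representative exporter's profit is π_i = y_i(174.6 − Y) − 34y_i − 2y_i², with Y = y_i + Σ_{j≠i} y_j.
First-order condition: 140.6 − 6y_i − Σ_{j≠i} y_j = 0.
In a symmetric equilibrium every exporter chooses the same y, so Σ_{j≠i} y_j = 2y. The condition becomes 140.6 − 8y = 0, giving y = 140.6/8 = 17.575.

17.575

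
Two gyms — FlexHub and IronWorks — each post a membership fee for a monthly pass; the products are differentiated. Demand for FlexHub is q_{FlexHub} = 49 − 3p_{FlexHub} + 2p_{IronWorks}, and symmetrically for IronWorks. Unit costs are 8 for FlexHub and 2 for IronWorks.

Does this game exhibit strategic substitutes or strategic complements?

FlexHub's profit: π = (p_{FlexHub} − 8)(49 − 3p_{FlexHub} + 2p_{IronWorks}).
∂π/∂p_{FlexHub} = 73 − 6p_{FlexHub} + 2p_{IronWorks} = 0 ⇒ p_{FlexHub} = 73/6 + (1/3)p_{IronWorks}.
The best-response slope dp_{FlexHub}/dp_{IronWorks} = 1/3 > 0: the reaction function is upward-sloping, so the choices are strategic complements.

strategic complements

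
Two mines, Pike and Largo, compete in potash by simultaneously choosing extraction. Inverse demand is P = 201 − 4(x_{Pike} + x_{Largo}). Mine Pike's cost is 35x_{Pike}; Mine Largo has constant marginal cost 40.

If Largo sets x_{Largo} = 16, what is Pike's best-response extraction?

Mine Pike's profit: π = x_{Pike}(201 − 4(x_{Pike} + x_{Largo})) − 35x_{Pike}.
∂π/∂x_{Pike} = 166 − 8x_{Pike} − 4x_{Largo} = 0, so x_{Pike} = 20.75 − 0.5x_{Largo}.
At x_{Largo} = 16: x_{Pike} = 20.75 − 0.5·16 = 12.75.

12.75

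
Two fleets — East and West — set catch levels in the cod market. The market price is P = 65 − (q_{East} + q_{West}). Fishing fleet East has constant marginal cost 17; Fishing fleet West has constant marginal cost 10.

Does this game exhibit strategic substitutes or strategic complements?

Fishing fleet East's profit: π = q_{East}(65 − (q_{East} + q_{West})) − 17q_{East}.
∂π/∂q_{East} = 48 − 2q_{East} − q_{West} = 0, so q_{East} = 24 − 0.5q_{West}.
The best-response slope dq_{East}/dq_{West} = −0.5 < 0: the reaction function is downward-sloping, so the choices are strategic substitutes.

strategic substitutes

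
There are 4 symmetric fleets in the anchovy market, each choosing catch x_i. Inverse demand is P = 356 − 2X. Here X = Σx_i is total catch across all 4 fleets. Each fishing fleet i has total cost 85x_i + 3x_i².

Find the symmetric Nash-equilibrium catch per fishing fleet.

A representative fishing fleet's profit is π_i = x_i(356 − 2X) − 85x_i − 3x_i², with X = x_i + Σ_{j≠i} x_j.
First-order condition: 271 − 10x_i − 2Σ_{j≠i} x_j = 0.
With identical fishing fleets, set every x_j = x: then 271 − 10x − 6x = 0, i.e. x = 271/16 = 16.9375.

16.9375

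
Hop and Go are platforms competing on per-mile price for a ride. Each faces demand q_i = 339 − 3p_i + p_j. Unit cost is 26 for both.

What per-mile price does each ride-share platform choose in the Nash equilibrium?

83.4

Hop's profit: π = (p_{Hop} − 26)(339 − 3p_{Hop} + p_{Go}).
∂π/∂p_{Hop} = 417 − 6p_{Hop} + p_{Go} = 0 ⇒ p_{Hop} = 69.5 + (1/6)p_{Go}.
By symmetry p_{Go} = p_{Hop}; substituting into the reaction function, (5/6)p_{Hop} = 69.5 and p_{Hop} = 83.4.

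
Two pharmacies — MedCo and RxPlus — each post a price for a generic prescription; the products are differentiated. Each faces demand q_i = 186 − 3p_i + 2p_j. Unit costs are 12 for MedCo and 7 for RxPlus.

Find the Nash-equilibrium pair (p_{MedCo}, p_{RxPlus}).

MedCo's profit: π = (p_{MedCo} − 12)(186 − 3p_{MedCo} + 2p_{RxPlus}).
∂π/∂p_{MedCo} = 222 − 6p_{MedCo} + 2p_{RxPlus} = 0 ⇒ p_{MedCo} = 37 + (1/3)p_{RxPlus}.
Similarly p_{RxPlus} = 34.5 + (1/3)p_{MedCo}.
Solving the two reaction functions simultaneously: (1 − (1/3)(1/3))p_{MedCo} = 37 + (1/3)·34.5, so (8/9)p_{MedCo} = 48.5 and p_{MedCo} = 54.5625.
Then p_{RxPlus} = 34.5 + (1/3)·54.5625 = 52.6875.

54.5625, 52.6875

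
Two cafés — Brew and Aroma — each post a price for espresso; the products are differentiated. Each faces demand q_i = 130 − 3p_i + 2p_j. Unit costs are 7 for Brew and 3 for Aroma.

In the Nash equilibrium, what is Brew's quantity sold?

Brew's profit: π = (p_{Brew} − 7)(130 − 3p_{Brew} + 2p_{Aroma}).
∂π/∂p_{Brew} = 151 − 6p_{Brew} + 2p_{Aroma} = 0 ⇒ p_{Brew} = 151/6 + (1/3)p_{Aroma}.
Similarly p_{Aroma} = 139/6 + (1/3)p_{Brew}.
Substituting the second reaction function into the first: p_{Brew} = 151/6 + (1/3)(139/6 + (1/3)p_{Brew}), which gives (8/9)p_{Brew} = 296/9 ⇒ p_{Brew} = 37.
Then p_{Aroma} = 139/6 + (1/3)·37 = 35.5.
q_{Brew} = 130 − 3·37 + 2·35.5 = 90.

90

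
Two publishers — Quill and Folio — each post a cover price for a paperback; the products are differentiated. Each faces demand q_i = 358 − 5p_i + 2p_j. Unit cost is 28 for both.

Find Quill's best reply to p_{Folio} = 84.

66.6

Quill's profit: π = (p_{Quill} − 28)(358 − 5p_{Quill} + 2p_{Folio}).
∂π/∂p_{Quill} = 498 − 10p_{Quill} + 2p_{Folio} = 0 ⇒ p_{Quill} = 49.8 + 0.2p_{Folio}.
At p_{Folio} = 84: p_{Quill} = 49.8 + 0.2·84 = 66.6.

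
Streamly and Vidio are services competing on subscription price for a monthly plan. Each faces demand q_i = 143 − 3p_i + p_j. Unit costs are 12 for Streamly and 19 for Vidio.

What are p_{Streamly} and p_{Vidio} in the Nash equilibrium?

Streamly's profit: π = (p_{Streamly} − 12)(143 − 3p_{Streamly} + p_{Vidio}).
∂π/∂p_{Streamly} = 179 − 6p_{Streamly} + p_{Vidio} = 0 ⇒ p_{Streamly} = 179/6 + (1/6)p_{Vidio}.
Similarly p_{Vidio} = 100/3 + (1/6)p_{Streamly}.
Solving the two reaction functions simultaneously: (1 − (1/6)(1/6))p_{Streamly} = 179/6 + (1/6)·(100/3), so (35/36)p_{Streamly} = 637/18 and p_{Streamly} = 36.4.
Then p_{Vidio} = 100/3 + (1/6)·36.4 = 39.4.

36.4, 39.4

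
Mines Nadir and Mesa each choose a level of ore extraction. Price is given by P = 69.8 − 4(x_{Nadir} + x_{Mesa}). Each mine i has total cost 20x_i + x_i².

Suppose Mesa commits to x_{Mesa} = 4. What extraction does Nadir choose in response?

3.38

Mine Nadir's profit: π = x_{Nadir}(69.8 − 4(x_{Nadir} + x_{Mesa})) − 20x_{Nadir} − x_{Nadir}².
∂π/∂x_{Nadir} = 49.8 − 10x_{Nadir} − 4x_{Mesa} = 0, so x_{Nadir} = 4.98 − 0.4x_{Mesa}.
At x_{Mesa} = 4: x_{Nadir} = 4.98 − 0.4·4 = 3.38.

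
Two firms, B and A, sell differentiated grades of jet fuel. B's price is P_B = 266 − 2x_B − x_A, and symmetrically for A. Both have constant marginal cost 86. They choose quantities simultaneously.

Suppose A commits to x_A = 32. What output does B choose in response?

37

Firm B's profit: π = x_B(266 − 2x_B − x_A) − 86x_B.
∂π/∂x_B = 180 − 4x_B − x_A = 0 ⇒ x_B = 45 − 0.25x_A.
At x_A = 32: x_B = 45 − 0.25·32 = 37.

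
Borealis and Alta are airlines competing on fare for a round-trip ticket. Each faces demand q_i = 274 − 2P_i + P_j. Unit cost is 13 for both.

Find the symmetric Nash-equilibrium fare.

100

Borealis's profit: π = (P_{Borealis} − 13)(274 − 2P_{Borealis} + P_{Alta}).
∂π/∂P_{Borealis} = 300 − 4P_{Borealis} + P_{Alta} = 0 ⇒ P_{Borealis} = 75 + 0.25P_{Alta}.
By symmetry P_{Alta} = P_{Borealis}; substituting into the reaction function, 0.75P_{Borealis} = 75 and P_{Borealis} = 100.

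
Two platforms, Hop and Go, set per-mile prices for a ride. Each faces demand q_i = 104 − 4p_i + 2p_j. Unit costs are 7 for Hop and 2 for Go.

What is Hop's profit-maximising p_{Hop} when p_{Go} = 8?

Hop's profit: π = (p_{Hop} − 7)(104 − 4p_{Hop} + 2p_{Go}).
∂π/∂p_{Hop} = 132 − 8p_{Hop} + 2p_{Go} = 0 ⇒ p_{Hop} = 16.5 + 0.25p_{Go}.
At p_{Go} = 8: p_{Hop} = 16.5 + 0.25·8 = 18.5.

18.5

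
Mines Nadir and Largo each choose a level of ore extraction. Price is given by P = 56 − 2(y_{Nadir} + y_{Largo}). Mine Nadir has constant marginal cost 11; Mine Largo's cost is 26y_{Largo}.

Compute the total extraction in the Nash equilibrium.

12.5

Mine Nadir's profit: π = y_{Nadir}(56 − 2(y_{Nadir} + y_{Largo})) − 11y_{Nadir}.
∂π/∂y_{Nadir} = 45 − 4y_{Nadir} − 2y_{Largo} = 0, so y_{Nadir} = 11.25 − 0.5y_{Largo}.
By the same steps for Largo: y_{Largo} = 7.5 − 0.5y_{Nadir}.
Solving the two reaction functions simultaneously: (1 − (−0.5)(−0.5))y_{Nadir} = 11.25 − 0.5·7.5, so 0.75y_{Nadir} = 7.5 and y_{Nadir} = 10.
Then y_{Largo} = 7.5 − 0.5·10 = 2.5.
Total extraction: 10 + 2.5 = 12.5.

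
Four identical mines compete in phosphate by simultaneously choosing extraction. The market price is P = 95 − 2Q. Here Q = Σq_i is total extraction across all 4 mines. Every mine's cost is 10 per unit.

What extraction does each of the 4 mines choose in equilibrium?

8.5

A representative mine's profit is π_i = q_i(95 − 2Q) − 10q_i, with Q = q_i + Σ_{j≠i} q_j.
First-order condition: 85 − 4q_i − 2Σ_{j≠i} q_j = 0.
Imposing symmetry (q_j = q for all j) turns Σ_{j≠i} q_j into 3q, so 85 = 10q and q = 8.5.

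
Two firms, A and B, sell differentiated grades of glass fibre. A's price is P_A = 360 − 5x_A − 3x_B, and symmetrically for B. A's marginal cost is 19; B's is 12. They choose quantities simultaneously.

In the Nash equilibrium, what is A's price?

Firm A's profit: π = x_A(360 − 5x_A − 3x_B) − 19x_A.
∂π/∂x_A = 341 − 10x_A − 3x_B = 0 ⇒ x_A = 34.1 − 0.3x_B.
Similarly x_B = 34.8 − 0.3x_A.
Substituting the second reaction function into the first: x_A = 34.1 − 0.3(34.8 − 0.3x_A), which gives 0.91x_A = 23.66 ⇒ x_A = 26.
Then x_B = 34.8 − 0.3·26 = 27.
P_A = 360 − 5·26 − 3·27 = 149.

149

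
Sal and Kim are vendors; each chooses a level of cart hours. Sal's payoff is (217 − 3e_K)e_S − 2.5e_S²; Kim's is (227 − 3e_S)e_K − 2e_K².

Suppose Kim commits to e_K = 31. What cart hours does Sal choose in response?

24.8

Expanding Sal's payoff: 217e_S − 3e_Ke_S − 2.5e_S².
∂π/∂e_S = 217 − 3e_K − 5e_S = 0, so e_S = 43.4 − 0.6e_K.
At e_K = 31: e_S = 43.4 − 0.6·31 = 24.8.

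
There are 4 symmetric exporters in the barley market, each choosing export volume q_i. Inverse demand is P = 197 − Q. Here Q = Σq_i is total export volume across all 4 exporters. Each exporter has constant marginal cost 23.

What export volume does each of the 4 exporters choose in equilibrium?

A representative exporter's profit is π_i = q_i(197 − Q) − 23q_i, with Q = q_i + Σ_{j≠i} q_j.
First-order condition: 174 − 2q_i − Σ_{j≠i} q_j = 0.
In a symmetric equilibrium every exporter chooses the same q, so Σ_{j≠i} q_j = 3q. The condition becomes 174 − 5q = 0, giving q = 174/5 = 34.8.

34.8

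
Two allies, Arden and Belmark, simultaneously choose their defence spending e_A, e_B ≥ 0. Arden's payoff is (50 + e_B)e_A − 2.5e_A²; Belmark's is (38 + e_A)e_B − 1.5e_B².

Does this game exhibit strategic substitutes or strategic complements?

strategic complements

Expanding Arden's payoff: 50e_A + e_Be_A − 2.5e_A².
∂π/∂e_A = 50 + e_B − 5e_A = 0, so e_A = 10 + 0.2e_B.
The best-response slope de_A/de_B = 0.2 > 0: the reaction function is upward-sloping, so the choices are strategic complements.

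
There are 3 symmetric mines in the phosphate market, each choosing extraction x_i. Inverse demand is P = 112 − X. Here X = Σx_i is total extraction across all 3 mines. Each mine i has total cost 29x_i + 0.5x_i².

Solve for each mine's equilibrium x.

A representative mine's profit is π_i = x_i(112 − X) − 29x_i − 0.5x_i², with X = x_i + Σ_{j≠i} x_j.
First-order condition: 83 − 3x_i − Σ_{j≠i} x_j = 0.
In a symmetric equilibrium every mine chooses the same x, so Σ_{j≠i} x_j = 2x. The condition becomes 83 − 5x = 0, giving x = 83/5 = 16.6.

16.6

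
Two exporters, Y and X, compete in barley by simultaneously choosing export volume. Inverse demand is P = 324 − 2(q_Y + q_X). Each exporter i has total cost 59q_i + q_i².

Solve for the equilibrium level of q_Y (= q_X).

33.125

Exporter Y's profit: π = q_Y(324 − 2(q_Y + q_X)) − 59q_Y − q_Y².
∂π/∂q_Y = 265 − 6q_Y − 2q_X = 0, so q_Y = 265/6 − (1/3)q_X.
By symmetry q_X = q_Y; substituting into the reaction function, (4/3)q_Y = 265/6 and q_Y = 33.125.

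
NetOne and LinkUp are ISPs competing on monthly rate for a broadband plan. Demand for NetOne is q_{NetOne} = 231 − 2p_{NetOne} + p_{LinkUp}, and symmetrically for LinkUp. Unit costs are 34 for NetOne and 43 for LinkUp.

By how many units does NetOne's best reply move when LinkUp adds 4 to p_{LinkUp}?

1

NetOne's profit: π = (p_{NetOne} − 34)(231 − 2p_{NetOne} + p_{LinkUp}).
∂π/∂p_{NetOne} = 299 − 4p_{NetOne} + p_{LinkUp} = 0 ⇒ p_{NetOne} = 74.75 + 0.25p_{LinkUp}.
The reaction-function slope is 0.25, so a 4-unit rise in p_{LinkUp} moves p_{NetOne} by 0.25 × 4 = 1. NetOne's best response rises — the actions are strategic complements.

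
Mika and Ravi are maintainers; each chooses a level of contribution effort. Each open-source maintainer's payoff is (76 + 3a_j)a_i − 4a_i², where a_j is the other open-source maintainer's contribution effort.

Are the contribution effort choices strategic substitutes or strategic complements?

strategic complements

Mika's payoff is (76 + 3a_R)a_M − 4a_M².
∂π/∂a_M = 76 + 3a_R − 8a_M = 0, so a_M = 9.5 + 0.375a_R.
The best-response slope da_M/da_R = 0.375 > 0: the reaction function is upward-sloping, so the choices are strategic complements.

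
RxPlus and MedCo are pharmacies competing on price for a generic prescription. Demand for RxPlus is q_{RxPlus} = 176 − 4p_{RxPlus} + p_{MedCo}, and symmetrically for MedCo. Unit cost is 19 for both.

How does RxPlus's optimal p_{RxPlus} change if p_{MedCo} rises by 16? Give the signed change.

RxPlus's profit: π = (p_{RxPlus} − 19)(176 − 4p_{RxPlus} + p_{MedCo}).
∂π/∂p_{RxPlus} = 252 − 8p_{RxPlus} + p_{MedCo} = 0 ⇒ p_{RxPlus} = 31.5 + 0.125p_{MedCo}.
The reaction-function slope is 0.125, so a 16-unit rise in p_{MedCo} moves p_{RxPlus} by 0.125 × 16 = 2. RxPlus's best response rises — the actions are strategic complements.

2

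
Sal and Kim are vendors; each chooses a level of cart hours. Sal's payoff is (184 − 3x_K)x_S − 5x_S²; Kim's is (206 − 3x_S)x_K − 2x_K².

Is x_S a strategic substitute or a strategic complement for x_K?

Expanding Sal's payoff: 184x_S − 3x_Kx_S − 5x_S².
∂π/∂x_S = 184 − 3x_K − 10x_S = 0, so x_S = 18.4 − 0.3x_K.
The best-response slope dx_S/dx_K = −0.3 < 0: the reaction function is downward-sloping, so the choices are strategic substitutes.

strategic substitutes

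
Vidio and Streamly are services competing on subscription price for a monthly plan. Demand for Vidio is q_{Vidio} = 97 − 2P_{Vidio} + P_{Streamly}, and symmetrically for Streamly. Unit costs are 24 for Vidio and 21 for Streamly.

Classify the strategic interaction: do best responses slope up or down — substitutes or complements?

strategic complements

Vidio's profit: π = (P_{Vidio} − 24)(97 − 2P_{Vidio} + P_{Streamly}).
∂π/∂P_{Vidio} = 145 − 4P_{Vidio} + P_{Streamly} = 0 ⇒ P_{Vidio} = 36.25 + 0.25P_{Streamly}.
The best-response slope dP_{Vidio}/dP_{Streamly} = 0.25 > 0: the reaction function is upward-sloping, so the choices are strategic complements.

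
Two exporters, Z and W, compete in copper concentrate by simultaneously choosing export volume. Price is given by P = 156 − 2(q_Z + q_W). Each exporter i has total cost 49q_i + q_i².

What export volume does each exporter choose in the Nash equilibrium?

13.375

Exporter Z's profit: π = q_Z(156 − 2(q_Z + q_W)) − 49q_Z − q_Z².
∂π/∂q_Z = 107 − 6q_Z − 2q_W = 0, so q_Z = 107/6 − (1/3)q_W.
The game is symmetric, so in equilibrium q_W = q_Z: the reaction function gives (4/3)q_Z = 107/6, hence q_Z = 13.375.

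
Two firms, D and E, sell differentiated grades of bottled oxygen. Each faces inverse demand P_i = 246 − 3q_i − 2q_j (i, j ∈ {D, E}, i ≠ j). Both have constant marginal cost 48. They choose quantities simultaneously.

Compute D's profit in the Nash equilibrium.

Firm D's profit: π = q_D(246 − 3q_D − 2q_E) − 48q_D.
∂π/∂q_D = 198 − 6q_D − 2q_E = 0 ⇒ q_D = 33 − (1/3)q_E.
The game is symmetric, so in equilibrium q_E = q_D: the reaction function gives (4/3)q_D = 33, hence q_D = 24.75.
P_D = 246 − 3·24.75 − 2·24.75 = 122.25.
Profit = (122.25 − 48)·24.75 = 1837.6875.

1837.6875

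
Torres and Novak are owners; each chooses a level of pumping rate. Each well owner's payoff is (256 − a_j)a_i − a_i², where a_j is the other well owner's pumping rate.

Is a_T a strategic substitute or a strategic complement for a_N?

Torres's payoff is (256 − a_N)a_T − a_T².
∂π/∂a_T = 256 − a_N − 2a_T = 0, so a_T = 128 − 0.5a_N.
The best-response slope da_T/da_N = −0.5 < 0: the reaction function is downward-sloping, so the choices are strategic substitutes.

strategic substitutes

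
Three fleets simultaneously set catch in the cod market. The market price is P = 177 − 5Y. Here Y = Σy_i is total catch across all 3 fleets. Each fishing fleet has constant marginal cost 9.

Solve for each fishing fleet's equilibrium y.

8.4

A representative fishing fleet's profit is π_i = y_i(177 − 5Y) − 9y_i, with Y = y_i + Σ_{j≠i} y_j.
First-order condition: 168 − 10y_i − 5Σ_{j≠i} y_j = 0.
In a symmetric equilibrium every fishing fleet chooses the same y, so Σ_{j≠i} y_j = 2y. The condition becomes 168 − 20y = 0, giving y = 168/20 = 8.4.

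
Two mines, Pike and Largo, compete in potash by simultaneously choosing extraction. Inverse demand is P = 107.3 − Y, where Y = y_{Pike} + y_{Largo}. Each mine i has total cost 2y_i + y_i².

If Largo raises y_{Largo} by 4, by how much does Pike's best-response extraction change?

Mine Pike's profit: π = y_{Pike}(107.3 − (y_{Pike} + y_{Largo})) − 2y_{Pike} − y_{Pike}².
∂π/∂y_{Pike} = 105.3 − 4y_{Pike} − y_{Largo} = 0, so y_{Pike} = 26.325 − 0.25y_{Largo}.
The reaction-function slope is −0.25, so a 4-unit rise in y_{Largo} moves y_{Pike} by −0.25 × 4 = −1. Pike's best response falls — the actions are strategic substitutes.

-1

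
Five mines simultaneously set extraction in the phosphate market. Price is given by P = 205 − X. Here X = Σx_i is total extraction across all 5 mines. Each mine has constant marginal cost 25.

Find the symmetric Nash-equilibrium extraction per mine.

30

A representative mine's profit is π_i = x_i(205 − X) − 25x_i, with X = x_i + Σ_{j≠i} x_j.
First-order condition: 180 − 2x_i − Σ_{j≠i} x_j = 0.
In a symmetric equilibrium every mine chooses the same x, so Σ_{j≠i} x_j = 4x. The condition becomes 180 − 6x = 0, giving x = 180/6 = 30.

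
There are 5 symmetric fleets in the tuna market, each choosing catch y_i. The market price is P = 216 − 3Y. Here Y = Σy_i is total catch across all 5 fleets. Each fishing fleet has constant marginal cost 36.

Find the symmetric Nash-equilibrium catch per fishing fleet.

10

A representative fishing fleet's profit is π_i = y_i(216 − 3Y) − 36y_i, with Y = y_i + Σ_{j≠i} y_j.
First-order condition: 180 − 6y_i − 3Σ_{j≠i} y_j = 0.
With identical fishing fleets, set every y_j = y: then 180 − 6y − 12y = 0, i.e. y = 180/18 = 10.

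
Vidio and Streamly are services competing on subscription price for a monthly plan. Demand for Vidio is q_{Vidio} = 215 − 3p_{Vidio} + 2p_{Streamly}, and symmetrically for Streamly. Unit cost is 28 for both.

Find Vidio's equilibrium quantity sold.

Vidio's profit: π = (p_{Vidio} − 28)(215 − 3p_{Vidio} + 2p_{Streamly}).
∂π/∂p_{Vidio} = 299 − 6p_{Vidio} + 2p_{Streamly} = 0 ⇒ p_{Vidio} = 299/6 + (1/3)p_{Streamly}.
The game is symmetric, so in equilibrium p_{Streamly} = p_{Vidio}: the reaction function gives (2/3)p_{Vidio} = 299/6, hence p_{Vidio} = 74.75.
q_{Vidio} = 215 − 3·74.75 + 2·74.75 = 140.25.

140.25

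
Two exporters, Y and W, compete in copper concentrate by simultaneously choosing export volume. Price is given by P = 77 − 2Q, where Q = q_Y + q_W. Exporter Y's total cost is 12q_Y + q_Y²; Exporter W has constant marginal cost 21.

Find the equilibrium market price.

Exporter Y's profit: π = q_Y(77 − 2(q_Y + q_W)) − 12q_Y − q_Y².
∂π/∂q_Y = 65 − 6q_Y − 2q_W = 0, so q_Y = 65/6 − (1/3)q_W.
For W: ∂π/∂q_W = 56 − 4q_W − 2q_Y = 0 ⇒ q_W = 14 − 0.5q_Y.
Substituting the second reaction function into the first: q_Y = 65/6 − (1/3)(14 − 0.5q_Y), which gives (5/6)q_Y = 37/6 ⇒ q_Y = 7.4.
Then q_W = 14 − 0.5·7.4 = 10.3.
Equilibrium price: P = 77 − 2·17.7 = 41.6.

41.6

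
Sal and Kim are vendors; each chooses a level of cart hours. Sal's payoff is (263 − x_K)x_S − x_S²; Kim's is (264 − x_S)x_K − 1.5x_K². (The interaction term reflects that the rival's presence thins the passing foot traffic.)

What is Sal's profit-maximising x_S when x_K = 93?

Expanding Sal's payoff: 263x_S − x_Kx_S − x_S².
∂π/∂x_S = 263 − x_K − 2x_S = 0, so x_S = 131.5 − 0.5x_K.
At x_K = 93: x_S = 131.5 − 0.5·93 = 85.

85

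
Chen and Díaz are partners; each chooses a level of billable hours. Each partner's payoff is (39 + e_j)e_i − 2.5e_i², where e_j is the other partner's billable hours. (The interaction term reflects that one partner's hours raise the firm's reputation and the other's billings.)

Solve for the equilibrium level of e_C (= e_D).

Chen's payoff is (39 + e_D)e_C − 2.5e_C².
∂π/∂e_C = 39 + e_D − 5e_C = 0, so e_C = 7.8 + 0.2e_D.
The game is symmetric, so in equilibrium e_D = e_C: the reaction function gives 0.8e_C = 7.8, hence e_C = 9.75.

9.75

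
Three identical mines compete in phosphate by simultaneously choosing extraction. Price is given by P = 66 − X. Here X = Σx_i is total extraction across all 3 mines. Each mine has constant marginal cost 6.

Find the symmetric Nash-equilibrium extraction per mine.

15

A representative mine's profit is π_i = x_i(66 − X) − 6x_i, with X = x_i + Σ_{j≠i} x_j.
First-order condition: 60 − 2x_i − Σ_{j≠i} x_j = 0.
Imposing symmetry (x_j = x for all j) turns Σ_{j≠i} x_j into 2x, so 60 = 4x and x = 15.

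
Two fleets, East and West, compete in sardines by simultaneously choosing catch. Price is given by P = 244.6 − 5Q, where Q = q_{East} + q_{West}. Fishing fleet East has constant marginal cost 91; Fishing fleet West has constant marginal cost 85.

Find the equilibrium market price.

140.2

Fishing fleet East's profit: π = q_{East}(244.6 − 5(q_{East} + q_{West})) − 91q_{East}.
∂π/∂q_{East} = 153.6 − 10q_{East} − 5q_{West} = 0, so q_{East} = 15.36 − 0.5q_{West}.
By the same steps for West: q_{West} = 15.96 − 0.5q_{East}.
Plugging q_{West} into East's best response: q_{East} = 15.36 − 0.5(15.96 − 0.5q_{East}) ⇒ 0.75q_{East} = 7.38, so q_{East} = 9.84.
Then q_{West} = 15.96 − 0.5·9.84 = 11.04.
Equilibrium price: P = 244.6 − 5·20.88 = 140.2.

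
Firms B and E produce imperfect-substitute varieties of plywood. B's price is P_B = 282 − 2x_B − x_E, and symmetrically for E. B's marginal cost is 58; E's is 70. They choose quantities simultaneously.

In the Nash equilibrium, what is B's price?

149.2

Firm B's profit: π = x_B(282 − 2x_B − x_E) − 58x_B.
∂π/∂x_B = 224 − 4x_B − x_E = 0 ⇒ x_B = 56 − 0.25x_E.
Similarly x_E = 53 − 0.25x_B.
Solving the two reaction functions simultaneously: (1 − (−0.25)(−0.25))x_B = 56 − 0.25·53, so 0.9375x_B = 42.75 and x_B = 45.6.
Then x_E = 53 − 0.25·45.6 = 41.6.
P_B = 282 − 2·45.6 − 41.6 = 149.2.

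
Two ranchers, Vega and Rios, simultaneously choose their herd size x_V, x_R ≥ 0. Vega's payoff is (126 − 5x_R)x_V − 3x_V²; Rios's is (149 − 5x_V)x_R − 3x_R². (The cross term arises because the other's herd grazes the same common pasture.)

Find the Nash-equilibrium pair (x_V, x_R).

1, 24

Expanding Vega's payoff: 126x_V − 5x_Rx_V − 3x_V².
∂π/∂x_V = 126 − 5x_R − 6x_V = 0, so x_V = 21 − (5/6)x_R.
Likewise for Rios: x_R = 149/6 − (5/6)x_V.
Solving the two reaction functions simultaneously: (1 − (−5/6)(−5/6))x_V = 21 − (5/6)·(149/6), so (11/36)x_V = 11/36 and x_V = 1.
Then x_R = 149/6 − (5/6)·1 = 24.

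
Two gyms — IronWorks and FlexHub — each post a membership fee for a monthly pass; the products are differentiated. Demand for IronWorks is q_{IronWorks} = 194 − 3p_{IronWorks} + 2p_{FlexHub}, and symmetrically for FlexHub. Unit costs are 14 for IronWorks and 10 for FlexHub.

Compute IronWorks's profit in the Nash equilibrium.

5874.1875

IronWorks's profit: π = (p_{IronWorks} − 14)(194 − 3p_{IronWorks} + 2p_{FlexHub}).
∂π/∂p_{IronWorks} = 236 − 6p_{IronWorks} + 2p_{FlexHub} = 0 ⇒ p_{IronWorks} = 118/3 + (1/3)p_{FlexHub}.
Similarly p_{FlexHub} = 112/3 + (1/3)p_{IronWorks}.
Solving the two reaction functions simultaneously: (1 − (1/3)(1/3))p_{IronWorks} = 118/3 + (1/3)·(112/3), so (8/9)p_{IronWorks} = 466/9 and p_{IronWorks} = 58.25.
Then p_{FlexHub} = 112/3 + (1/3)·58.25 = 56.75.
q_{IronWorks} = 194 − 3·58.25 + 2·56.75 = 132.75.
Profit = (58.25 − 14)·132.75 = 5874.1875.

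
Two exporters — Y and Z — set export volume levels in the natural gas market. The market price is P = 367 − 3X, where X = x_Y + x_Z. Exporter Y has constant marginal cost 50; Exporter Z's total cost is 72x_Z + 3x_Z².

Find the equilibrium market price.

Exporter Y's profit: π = x_Y(367 − 3(x_Y + x_Z)) − 50x_Y.
∂π/∂x_Y = 317 − 6x_Y − 3x_Z = 0, so x_Y = 317/6 − 0.5x_Z.
For Z: ∂π/∂x_Z = 295 − 12x_Z − 3x_Y = 0 ⇒ x_Z = 295/12 − 0.25x_Y.
Substituting the second reaction function into the first: x_Y = 317/6 − 0.5(295/12 − 0.25x_Y), which gives 0.875x_Y = 973/24 ⇒ x_Y = 139/3.
Then x_Z = 295/12 − 0.25·(139/3) = 13.
Equilibrium price: P = 367 − 3·(178/3) = 189.

189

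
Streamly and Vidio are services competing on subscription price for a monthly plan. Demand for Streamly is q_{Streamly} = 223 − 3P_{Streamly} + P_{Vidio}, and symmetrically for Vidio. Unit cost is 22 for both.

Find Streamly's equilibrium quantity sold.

107.4

Streamly's profit: π = (P_{Streamly} − 22)(223 − 3P_{Streamly} + P_{Vidio}).
∂π/∂P_{Streamly} = 289 − 6P_{Streamly} + P_{Vidio} = 0 ⇒ P_{Streamly} = 289/6 + (1/6)P_{Vidio}.
The game is symmetric, so in equilibrium P_{Vidio} = P_{Streamly}: the reaction function gives (5/6)P_{Streamly} = 289/6, hence P_{Streamly} = 57.8.
q_{Streamly} = 223 − 3·57.8 + 57.8 = 107.4.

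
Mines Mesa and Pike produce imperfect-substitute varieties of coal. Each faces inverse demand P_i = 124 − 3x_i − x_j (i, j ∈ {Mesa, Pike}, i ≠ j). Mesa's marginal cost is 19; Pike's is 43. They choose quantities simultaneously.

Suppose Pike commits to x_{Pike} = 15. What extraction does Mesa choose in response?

15

Mine Mesa's profit: π = x_{Mesa}(124 − 3x_{Mesa} − x_{Pike}) − 19x_{Mesa}.
∂π/∂x_{Mesa} = 105 − 6x_{Mesa} − x_{Pike} = 0 ⇒ x_{Mesa} = 17.5 − (1/6)x_{Pike}.
At x_{Pike} = 15: x_{Mesa} = 17.5 − (1/6)·15 = 15.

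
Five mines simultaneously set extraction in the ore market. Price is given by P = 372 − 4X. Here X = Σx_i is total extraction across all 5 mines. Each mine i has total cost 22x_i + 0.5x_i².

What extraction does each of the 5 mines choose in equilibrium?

A representative mine's profit is π_i = x_i(372 − 4X) − 22x_i − 0.5x_i², with X = x_i + Σ_{j≠i} x_j.
First-order condition: 350 − 9x_i − 4Σ_{j≠i} x_j = 0.
With identical mines, set every x_j = x: then 350 − 9x − 16x = 0, i.e. x = 350/25 = 14.

14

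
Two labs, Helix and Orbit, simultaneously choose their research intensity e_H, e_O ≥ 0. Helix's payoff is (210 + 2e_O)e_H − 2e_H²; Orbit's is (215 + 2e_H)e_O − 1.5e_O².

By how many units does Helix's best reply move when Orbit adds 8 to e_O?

4

Expanding Helix's payoff: 210e_H + 2e_Oe_H − 2e_H².
∂π/∂e_H = 210 + 2e_O − 4e_H = 0, so e_H = 52.5 + 0.5e_O.
The reaction-function slope is 0.5, so an 8-unit rise in e_O moves e_H by 0.5 × 8 = 4. Helix's best response rises — the actions are strategic complements.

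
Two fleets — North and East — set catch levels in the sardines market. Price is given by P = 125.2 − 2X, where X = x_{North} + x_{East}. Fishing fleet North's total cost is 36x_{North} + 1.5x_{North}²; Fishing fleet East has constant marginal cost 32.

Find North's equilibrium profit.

Fishing fleet North's profit: π = x_{North}(125.2 − 2(x_{North} + x_{East})) − 36x_{North} − 1.5x_{North}².
∂π/∂x_{North} = 89.2 − 7x_{North} − 2x_{East} = 0, so x_{North} = 446/35 − (2/7)x_{East}.
For East: ∂π/∂x_{East} = 93.2 − 4x_{East} − 2x_{North} = 0 ⇒ x_{East} = 23.3 − 0.5x_{North}.
Plugging x_{East} into North's best response: x_{North} = 446/35 − (2/7)(23.3 − 0.5x_{North}) ⇒ (6/7)x_{North} = 213/35, so x_{North} = 7.1.
Then x_{East} = 23.3 − 0.5·7.1 = 19.75.
Price P = 125.2 − 2·26.85 = 71.5.
North's profit: (71.5 − 36)·7.1 − 1.5(7.1)² = 176.435.

176.435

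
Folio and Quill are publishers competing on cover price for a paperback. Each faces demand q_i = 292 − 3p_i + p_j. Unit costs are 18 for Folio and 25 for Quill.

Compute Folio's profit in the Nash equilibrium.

8049.72

Folio's profit: π = (p_{Folio} − 18)(292 − 3p_{Folio} + p_{Quill}).
∂π/∂p_{Folio} = 346 − 6p_{Folio} + p_{Quill} = 0 ⇒ p_{Folio} = 173/3 + (1/6)p_{Quill}.
Similarly p_{Quill} = 367/6 + (1/6)p_{Folio}.
Plugging p_{Quill} into Folio's best response: p_{Folio} = 173/3 + (1/6)(367/6 + (1/6)p_{Folio}) ⇒ (35/36)p_{Folio} = 2443/36, so p_{Folio} = 69.8.
Then p_{Quill} = 367/6 + (1/6)·69.8 = 72.8.
q_{Folio} = 292 − 3·69.8 + 72.8 = 155.4.
Profit = (69.8 − 18)·155.4 = 8049.72.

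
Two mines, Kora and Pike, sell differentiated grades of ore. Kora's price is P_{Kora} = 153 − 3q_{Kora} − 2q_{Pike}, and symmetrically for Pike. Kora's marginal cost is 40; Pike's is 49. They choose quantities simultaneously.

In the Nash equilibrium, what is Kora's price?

84.0625

Mine Kora's profit: π = q_{Kora}(153 − 3q_{Kora} − 2q_{Pike}) − 40q_{Kora}.
∂π/∂q_{Kora} = 113 − 6q_{Kora} − 2q_{Pike} = 0 ⇒ q_{Kora} = 113/6 − (1/3)q_{Pike}.
Similarly q_{Pike} = 52/3 − (1/3)q_{Kora}.
Substituting the second reaction function into the first: q_{Kora} = 113/6 − (1/3)(52/3 − (1/3)q_{Kora}), which gives (8/9)q_{Kora} = 235/18 ⇒ q_{Kora} = 14.6875.
Then q_{Pike} = 52/3 − (1/3)·14.6875 = 12.4375.
P_{Kora} = 153 − 3·14.6875 − 2·12.4375 = 84.0625.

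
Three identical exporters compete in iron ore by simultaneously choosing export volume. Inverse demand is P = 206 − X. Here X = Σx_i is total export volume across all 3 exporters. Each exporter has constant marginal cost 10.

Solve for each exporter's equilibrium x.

A representative exporter's profit is π_i = x_i(206 − X) − 10x_i, with X = x_i + Σ_{j≠i} x_j.
First-order condition: 196 − 2x_i − Σ_{j≠i} x_j = 0.
In a symmetric equilibrium every exporter chooses the same x, so Σ_{j≠i} x_j = 2x. The condition becomes 196 − 4x = 0, giving x = 196/4 = 49.

49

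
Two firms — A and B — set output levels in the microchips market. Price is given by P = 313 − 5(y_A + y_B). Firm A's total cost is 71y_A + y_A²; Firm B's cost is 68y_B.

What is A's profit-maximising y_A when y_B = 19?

Firm A's profit: π = y_A(313 − 5(y_A + y_B)) − 71y_A − y_A².
∂π/∂y_A = 242 − 12y_A − 5y_B = 0, so y_A = 121/6 − (5/12)y_B.
At y_B = 19: y_A = 121/6 − (5/12)·19 = 12.25.

12.25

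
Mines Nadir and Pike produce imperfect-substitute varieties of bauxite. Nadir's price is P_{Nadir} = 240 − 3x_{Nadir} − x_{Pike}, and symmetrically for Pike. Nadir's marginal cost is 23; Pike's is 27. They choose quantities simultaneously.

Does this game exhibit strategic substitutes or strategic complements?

strategic substitutes

Mine Nadir's profit: π = x_{Nadir}(240 − 3x_{Nadir} − x_{Pike}) − 23x_{Nadir}.
∂π/∂x_{Nadir} = 217 − 6x_{Nadir} − x_{Pike} = 0 ⇒ x_{Nadir} = 217/6 − (1/6)x_{Pike}.
The best-response slope dx_{Nadir}/dx_{Pike} = −1/6 < 0: the reaction function is downward-sloping, so the choices are strategic substitutes.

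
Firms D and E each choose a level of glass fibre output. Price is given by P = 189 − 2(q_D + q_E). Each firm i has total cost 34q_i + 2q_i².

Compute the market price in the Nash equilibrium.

Firm D's profit: π = q_D(189 − 2(q_D + q_E)) − 34q_D − 2q_D².
∂π/∂q_D = 155 − 8q_D − 2q_E = 0, so q_D = 19.375 − 0.25q_E.
By symmetry q_E = q_D; substituting into the reaction function, 1.25q_D = 19.375 and q_D = 15.5.
Equilibrium price: P = 189 − 2·31 = 127.

127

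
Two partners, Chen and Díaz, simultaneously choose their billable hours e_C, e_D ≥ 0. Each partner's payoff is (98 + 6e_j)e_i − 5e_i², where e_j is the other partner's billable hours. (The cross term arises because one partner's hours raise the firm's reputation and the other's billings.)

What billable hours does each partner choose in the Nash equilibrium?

Chen's payoff is (98 + 6e_D)e_C − 5e_C².
∂π/∂e_C = 98 + 6e_D − 10e_C = 0, so e_C = 9.8 + 0.6e_D.
The game is symmetric, so in equilibrium e_D = e_C: the reaction function gives 0.4e_C = 9.8, hence e_C = 24.5.

24.5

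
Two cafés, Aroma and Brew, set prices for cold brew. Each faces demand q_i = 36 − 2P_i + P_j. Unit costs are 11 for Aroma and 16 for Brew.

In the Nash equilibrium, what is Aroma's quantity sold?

18

Aroma's profit: π = (P_{Aroma} − 11)(36 − 2P_{Aroma} + P_{Brew}).
∂π/∂P_{Aroma} = 58 − 4P_{Aroma} + P_{Brew} = 0 ⇒ P_{Aroma} = 14.5 + 0.25P_{Brew}.
Similarly P_{Brew} = 17 + 0.25P_{Aroma}.
Plugging P_{Brew} into Aroma's best response: P_{Aroma} = 14.5 + 0.25(17 + 0.25P_{Aroma}) ⇒ 0.9375P_{Aroma} = 18.75, so P_{Aroma} = 20.
Then P_{Brew} = 17 + 0.25·20 = 22.
q_{Aroma} = 36 − 2·20 + 22 = 18.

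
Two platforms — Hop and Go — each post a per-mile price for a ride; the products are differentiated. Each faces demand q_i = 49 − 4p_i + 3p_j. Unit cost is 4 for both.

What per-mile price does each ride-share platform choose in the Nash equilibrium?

Hop's profit: π = (p_{Hop} − 4)(49 − 4p_{Hop} + 3p_{Go}).
∂π/∂p_{Hop} = 65 − 8p_{Hop} + 3p_{Go} = 0 ⇒ p_{Hop} = 8.125 + 0.375p_{Go}.
Setting p_{Hop} = p_{Go} in the reaction function: p_{Hop} = 8.125 + 0.375p_{Hop}, so p_{Hop} = 8.125 / 0.625 = 13.

13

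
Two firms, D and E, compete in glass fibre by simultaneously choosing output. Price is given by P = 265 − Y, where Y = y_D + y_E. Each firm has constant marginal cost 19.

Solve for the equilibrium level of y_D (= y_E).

82

Firm D's profit: π = y_D(265 − (y_D + y_E)) − 19y_D.
∂π/∂y_D = 246 − 2y_D − y_E = 0, so y_D = 123 − 0.5y_E.
The game is symmetric, so in equilibrium y_E = y_D: the reaction function gives 1.5y_D = 123, hence y_D = 82.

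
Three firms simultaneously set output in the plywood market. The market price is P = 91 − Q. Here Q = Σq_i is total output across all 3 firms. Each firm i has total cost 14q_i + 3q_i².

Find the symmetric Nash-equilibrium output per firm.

A representative firm's profit is π_i = q_i(91 − Q) − 14q_i − 3q_i², with Q = q_i + Σ_{j≠i} q_j.
First-order condition: 77 − 8q_i − Σ_{j≠i} q_j = 0.
With identical firms, set every q_j = q: then 77 − 8q − 2q = 0, i.e. q = 77/10 = 7.7.

7.7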